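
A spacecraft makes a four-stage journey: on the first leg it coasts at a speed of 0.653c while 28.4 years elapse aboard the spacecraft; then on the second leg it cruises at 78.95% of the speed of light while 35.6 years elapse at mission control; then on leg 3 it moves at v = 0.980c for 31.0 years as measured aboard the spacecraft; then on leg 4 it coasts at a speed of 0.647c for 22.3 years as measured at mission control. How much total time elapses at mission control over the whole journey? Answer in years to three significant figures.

Δt = 251 years

Leg 1: γ = 1/√(1 − 0.653²) = 1/√0.5736 = 1.320; Δt_1 = 1.320 × 28.4 = 37.50 years.
Leg 2: 35.6 years is already measured at mission control.
Leg 3: γ = 1/√(1 − 0.980²) = 1/√0.03960 = 5.025; Δt_3 = 5.025 × 31.0 = 155.8 years.
Leg 4: 22.3 years is already measured at mission control.
Total: 37.50 + 35.60 + 155.8 + 22.30 years.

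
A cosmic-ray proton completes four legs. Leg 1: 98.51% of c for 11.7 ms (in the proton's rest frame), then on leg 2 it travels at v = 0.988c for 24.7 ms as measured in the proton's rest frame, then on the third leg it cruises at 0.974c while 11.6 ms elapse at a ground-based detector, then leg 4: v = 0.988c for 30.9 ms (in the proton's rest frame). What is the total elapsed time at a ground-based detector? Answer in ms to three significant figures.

Leg 1: β = 0.9851; γ = 1/√(1 − 0.9851²) = 1/√0.02958 = 5.815; Δt_1 = 5.815 × 11.7 = 68.03 ms.
Leg 2: γ = 1/√(1 − 0.988²) = 1/√0.02386 = 6.474; Δt_2 = 6.474 × 24.7 = 159.9 ms.
Leg 3: 11.6 ms is already measured at a ground-based detector.
Leg 4: γ = 1/√(1 − 0.988²) = 1/√0.02386 = 6.474; Δt_4 = 6.474 × 30.9 = 200.1 ms.
Total: 68.03 + 159.9 + 11.60 + 200.1 ms.

Δt = 440 ms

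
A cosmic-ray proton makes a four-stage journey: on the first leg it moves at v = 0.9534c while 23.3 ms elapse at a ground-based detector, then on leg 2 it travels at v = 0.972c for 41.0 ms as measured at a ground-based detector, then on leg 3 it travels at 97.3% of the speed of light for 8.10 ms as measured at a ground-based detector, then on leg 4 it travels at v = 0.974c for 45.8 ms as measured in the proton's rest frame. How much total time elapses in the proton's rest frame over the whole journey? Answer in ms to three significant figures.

τ = 64.3 ms

Leg 1: γ = 1/√(1 − 0.9534²) = 1/√0.09103 = 3.314; τ_1 = 23.3/3.314 = 7.030 ms.
Leg 2: γ = 1/√(1 − 0.972²) = 1/√0.05522 = 4.256; τ_2 = 41.0/4.256 = 9.634 ms.
Leg 3: β = 0.973; γ = 1/√(1 − 0.973²) = 1/√0.05327 = 4.333; τ_3 = 8.10/4.333 = 1.870 ms.
Leg 4: 45.8 ms is already measured in the proton's rest frame.
Total: 7.030 + 9.634 + 1.870 + 45.80 ms.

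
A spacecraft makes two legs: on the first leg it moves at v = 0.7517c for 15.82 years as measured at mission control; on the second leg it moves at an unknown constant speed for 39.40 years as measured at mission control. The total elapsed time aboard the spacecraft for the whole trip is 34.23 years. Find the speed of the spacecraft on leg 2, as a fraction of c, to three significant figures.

β = 0.797

Leg 1: γ = 1/√(1 − 0.7517²) = 1/√0.4349 = 1.516; τ_1 = 15.82/1.516 = 10.43 years.
Leg 2: speed unknown; τ_2 = 39.40/γ_2.
Total proper time: 10.43 + τ_2 = 34.23, so τ_2 = 34.23 − 10.43 = 23.80 years.
γ_2 = 39.40/23.80 = 1.656; β = √(1 − 1/γ²) = √0.6352.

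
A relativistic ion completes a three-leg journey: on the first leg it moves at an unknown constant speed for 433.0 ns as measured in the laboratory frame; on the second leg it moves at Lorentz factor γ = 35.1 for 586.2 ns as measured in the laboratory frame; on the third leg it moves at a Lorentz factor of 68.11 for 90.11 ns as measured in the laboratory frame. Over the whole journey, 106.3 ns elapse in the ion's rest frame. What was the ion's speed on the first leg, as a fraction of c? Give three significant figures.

β = 0.979

Leg 1: speed unknown; τ_1 = 433.0/γ_1.
Leg 2: γ = 35.1; τ_2 = 586.2/35.10 = 16.70 ns.
Leg 3: γ = 68.11; τ_3 = 90.11/68.11 = 1.323 ns.
Total proper time: τ_1 + 16.70 + 1.323 = 106.3, so τ_1 = 106.3 − 18.02 = 88.28 ns.
γ_1 = 433.0/88.28 = 4.905; β = √(1 − 1/γ²) = √0.9584.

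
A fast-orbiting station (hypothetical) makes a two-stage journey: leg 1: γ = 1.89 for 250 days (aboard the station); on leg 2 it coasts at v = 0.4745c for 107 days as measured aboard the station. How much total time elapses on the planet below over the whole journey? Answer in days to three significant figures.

Δt = 594 days

Leg 1: γ = 1.89; Δt_1 = 1.890 × 250 = 472.5 days.
Leg 2: γ = 1/√(1 − 0.4745²) = 1/√0.7748 = 1.136; Δt_2 = 1.136 × 107 = 121.6 days.
Total: 472.5 + 121.6 days.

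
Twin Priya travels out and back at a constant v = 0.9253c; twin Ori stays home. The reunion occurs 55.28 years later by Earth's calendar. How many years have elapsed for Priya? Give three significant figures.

τ = 21.0 years

γ = 1/√(1 − 0.9253²) = 1/√0.1438 = 2.637
Priya's clock measures proper time along the trip: τ = Δt/γ = 55.28/2.637 years.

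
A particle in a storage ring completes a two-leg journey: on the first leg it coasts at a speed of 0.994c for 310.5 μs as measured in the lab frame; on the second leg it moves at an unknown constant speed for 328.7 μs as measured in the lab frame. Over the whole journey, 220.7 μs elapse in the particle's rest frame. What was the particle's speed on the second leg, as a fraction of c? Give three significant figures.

Leg 1: γ = 1/√(1 − 0.994²) = 1/√0.01196 = 9.142; τ_1 = 310.5/9.142 = 33.96 μs.
Leg 2: speed unknown; τ_2 = 328.7/γ_2.
Total proper time: 33.96 + τ_2 = 220.7, so τ_2 = 220.7 − 33.96 = 186.7 μs.
γ_2 = 328.7/186.7 = 1.760; β = √(1 − 1/γ²) = √0.6773.

β = 0.823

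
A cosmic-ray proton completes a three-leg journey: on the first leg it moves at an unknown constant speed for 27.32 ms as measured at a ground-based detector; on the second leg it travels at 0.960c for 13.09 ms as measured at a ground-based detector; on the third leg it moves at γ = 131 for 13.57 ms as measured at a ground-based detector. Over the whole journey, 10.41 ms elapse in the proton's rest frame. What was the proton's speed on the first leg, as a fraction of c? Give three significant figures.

Leg 1: speed unknown; τ_1 = 27.32/γ_1.
Leg 2: γ = 1/√(1 − 0.960²) = 25/7 ≈ 3.571; τ_2 = 13.09/3.571 = 3.665 ms.
Leg 3: γ = 131; τ_3 = 13.57/131.0 = 0.1036 ms.
Total proper time: τ_1 + 3.665 + 0.1036 = 10.41, so τ_1 = 10.41 − 3.769 = 6.641 ms.
γ_1 = 27.32/6.641 = 4.114; β = √(1 − 1/γ²) = √0.9409.

β = 0.970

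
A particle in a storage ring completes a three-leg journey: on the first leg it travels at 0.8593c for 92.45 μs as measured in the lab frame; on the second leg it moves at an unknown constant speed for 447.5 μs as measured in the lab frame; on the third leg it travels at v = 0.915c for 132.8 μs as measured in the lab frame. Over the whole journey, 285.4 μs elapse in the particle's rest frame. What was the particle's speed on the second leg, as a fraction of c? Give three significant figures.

Leg 1: γ = 1/√(1 − 0.8593²) = 1/√0.2616 = 1.955; τ_1 = 92.45/1.955 = 47.29 μs.
Leg 2: speed unknown; τ_2 = 447.5/γ_2.
Leg 3: γ = 1/√(1 − 0.915²) = 1/√0.1628 = 2.479; τ_3 = 132.8/2.479 = 53.58 μs.
Total proper time: 47.29 + τ_2 + 53.58 = 285.4, so τ_2 = 285.4 − 100.9 = 184.5 μs.
γ_2 = 447.5/184.5 = 2.425; β = √(1 − 1/γ²) = √0.8300.

β = 0.911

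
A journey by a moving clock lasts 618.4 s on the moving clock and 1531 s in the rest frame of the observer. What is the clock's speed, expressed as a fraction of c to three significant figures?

v = 0.915c

The proper time is measured on the moving clock (both events occur at the clock's location); Δt is measured in the rest frame of the observer. γ = Δt/τ = 1531/618.4 = 2.476.
β = √(1 − 1/γ²) = √(1 − 0.1632) = √0.8368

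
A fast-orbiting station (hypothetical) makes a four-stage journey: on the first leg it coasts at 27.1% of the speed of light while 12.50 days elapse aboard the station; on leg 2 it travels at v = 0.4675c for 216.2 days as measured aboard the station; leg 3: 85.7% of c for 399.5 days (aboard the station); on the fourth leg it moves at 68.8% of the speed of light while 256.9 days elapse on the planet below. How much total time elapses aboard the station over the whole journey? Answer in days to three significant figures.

τ = 815 days

Leg 1: 12.50 days is already measured aboard the station.
Leg 2: 216.2 days is already measured aboard the station.
Leg 3: 399.5 days is already measured aboard the station.
Leg 4: β = 0.688; γ = 1/√(1 − 0.688²) = 1/√0.5267 = 1.378; τ_4 = 256.9/1.378 = 186.4 days.
Total: 12.50 + 216.2 + 399.5 + 186.4 days.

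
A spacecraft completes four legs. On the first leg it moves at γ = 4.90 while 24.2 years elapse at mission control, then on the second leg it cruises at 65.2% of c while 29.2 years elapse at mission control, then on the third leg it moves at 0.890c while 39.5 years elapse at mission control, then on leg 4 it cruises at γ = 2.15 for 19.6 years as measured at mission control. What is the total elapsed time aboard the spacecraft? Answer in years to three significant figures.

τ = 54.2 years

Leg 1: γ = 4.90; τ_1 = 24.2/4.900 = 4.939 years.
Leg 2: β = 0.652; γ = 1/√(1 − 0.652²) = 1/√0.5749 = 1.319; τ_2 = 29.2/1.319 = 22.14 years.
Leg 3: γ = 1/√(1 − 0.890²) = 1/√0.2079 = 2.193; τ_3 = 39.5/2.193 = 18.01 years.
Leg 4: γ = 2.15; τ_4 = 19.6/2.150 = 9.116 years.
Total: 4.939 + 22.14 + 18.01 + 9.116 years.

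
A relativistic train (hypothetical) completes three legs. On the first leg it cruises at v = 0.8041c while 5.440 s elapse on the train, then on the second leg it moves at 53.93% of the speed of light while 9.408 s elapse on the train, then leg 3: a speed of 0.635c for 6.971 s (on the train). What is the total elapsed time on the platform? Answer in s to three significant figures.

Leg 1: γ = 1/√(1 − 0.8041²) = 1/√0.3534 = 1.682; Δt_1 = 1.682 × 5.440 = 9.151 s.
Leg 2: β = 0.5393; γ = 1/√(1 − 0.5393²) = 1/√0.7092 = 1.187; Δt_2 = 1.187 × 9.408 = 11.17 s.
Leg 3: γ = 1/√(1 − 0.635²) = 1/√0.5968 = 1.294; Δt_3 = 1.294 × 6.971 = 9.024 s.
Total: 9.151 + 11.17 + 9.024 s.

Δt = 29.3 s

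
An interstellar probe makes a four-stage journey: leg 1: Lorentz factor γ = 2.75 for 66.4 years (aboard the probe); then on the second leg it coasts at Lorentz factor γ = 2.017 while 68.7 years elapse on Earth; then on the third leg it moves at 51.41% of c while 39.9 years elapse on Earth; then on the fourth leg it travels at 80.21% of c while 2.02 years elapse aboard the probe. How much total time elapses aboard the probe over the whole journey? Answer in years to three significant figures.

Leg 1: 66.4 years is already measured aboard the probe.
Leg 2: γ = 2.017; τ_2 = 68.7/2.017 = 34.06 years.
Leg 3: β = 0.5141; γ = 1/√(1 − 0.5141²) = 1/√0.7357 = 1.166; τ_3 = 39.9/1.166 = 34.22 years.
Leg 4: 2.02 years is already measured aboard the probe.
Total: 66.40 + 34.06 + 34.22 + 2.020 years.

τ = 137 years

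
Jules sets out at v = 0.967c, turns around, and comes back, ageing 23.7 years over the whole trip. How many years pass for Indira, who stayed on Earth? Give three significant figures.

γ = 1/√(1 − 0.967²) = 1/√0.06491 = 3.925
Earth-frame duration is the dilated interval: Δt = γτ = 3.925 × 23.7 years.

Δt = 93.0 years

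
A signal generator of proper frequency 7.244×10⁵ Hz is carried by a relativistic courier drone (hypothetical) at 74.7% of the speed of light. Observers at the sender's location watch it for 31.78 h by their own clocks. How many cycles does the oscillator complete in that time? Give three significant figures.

β = 0.747; γ = 1/√(1 − 0.747²) = 1/√0.4420 = 1.504
During 31.78 h of lab time, the oscillator's proper time advances by τ = Δt/γ = 31.78/1.504 = 21.13 h = 7.606×10⁴ s.
N = f × τ = 7.244×10⁵ × 7.606×10⁴ = 5.510×10¹⁰.

N = 5.51×10¹⁰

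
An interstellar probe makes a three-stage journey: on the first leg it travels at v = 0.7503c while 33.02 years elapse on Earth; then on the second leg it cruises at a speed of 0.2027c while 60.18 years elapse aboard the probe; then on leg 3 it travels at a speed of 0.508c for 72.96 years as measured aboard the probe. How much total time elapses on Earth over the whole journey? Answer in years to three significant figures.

Δt = 179 years

Leg 1: 33.02 years is already measured on Earth.
Leg 2: γ = 1/√(1 − 0.2027²) = 1/√0.9589 = 1.021; Δt_2 = 1.021 × 60.18 = 61.46 years.
Leg 3: γ = 1/√(1 − 0.508²) = 1/√0.7419 = 1.161; Δt_3 = 1.161 × 72.96 = 84.70 years.
Total: 33.02 + 61.46 + 84.70 years.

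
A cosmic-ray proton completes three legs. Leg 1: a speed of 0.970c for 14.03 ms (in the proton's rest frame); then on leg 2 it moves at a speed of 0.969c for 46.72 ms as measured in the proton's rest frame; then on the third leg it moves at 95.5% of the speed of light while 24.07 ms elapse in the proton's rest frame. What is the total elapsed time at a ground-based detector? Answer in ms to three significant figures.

Δt = 328 ms

Leg 1: γ = 1/√(1 − 0.970²) = 1/√0.05910 = 4.113; Δt_1 = 4.113 × 14.03 = 57.71 ms.
Leg 2: γ = 1/√(1 − 0.969²) = 1/√0.06104 = 4.048; Δt_2 = 4.048 × 46.72 = 189.1 ms.
Leg 3: β = 0.955; γ = 1/√(1 − 0.955²) = 1/√0.08798 = 3.371; Δt_3 = 3.371 × 24.07 = 81.15 ms.
Total: 57.71 + 189.1 + 81.15 ms.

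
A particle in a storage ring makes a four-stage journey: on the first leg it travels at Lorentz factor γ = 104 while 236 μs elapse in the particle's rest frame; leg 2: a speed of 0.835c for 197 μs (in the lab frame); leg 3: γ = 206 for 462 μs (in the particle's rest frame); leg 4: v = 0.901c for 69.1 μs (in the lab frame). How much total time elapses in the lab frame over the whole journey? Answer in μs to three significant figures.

Δt = 1.20×10⁵ μs

Leg 1: γ = 104; Δt_1 = 104.0 × 236 = 2.454×10⁴ μs.
Leg 2: 197 μs is already measured in the lab frame.
Leg 3: γ = 206; Δt_3 = 206.0 × 462 = 9.517×10⁴ μs.
Leg 4: 69.1 μs is already measured in the lab frame.
Total: 2.454×10⁴ + 197.0 + 9.517×10⁴ + 69.10 μs.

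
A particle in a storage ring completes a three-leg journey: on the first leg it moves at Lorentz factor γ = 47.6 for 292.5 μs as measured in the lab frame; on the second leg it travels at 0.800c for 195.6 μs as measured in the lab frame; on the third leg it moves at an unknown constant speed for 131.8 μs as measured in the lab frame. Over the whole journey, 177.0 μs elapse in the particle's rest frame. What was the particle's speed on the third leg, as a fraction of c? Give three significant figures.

β = 0.914

Leg 1: γ = 47.6; τ_1 = 292.5/47.60 = 6.145 μs.
Leg 2: γ = 1/√(1 − 0.800²) = 5/3 ≈ 1.667; τ_2 = 195.6/1.667 = 117.4 μs.
Leg 3: speed unknown; τ_3 = 131.8/γ_3.
Total proper time: 6.145 + 117.4 + τ_3 = 177.0, so τ_3 = 177.0 − 123.5 = 53.50 μs.
γ_3 = 131.8/53.50 = 2.464; β = √(1 − 1/γ²) = √0.8353.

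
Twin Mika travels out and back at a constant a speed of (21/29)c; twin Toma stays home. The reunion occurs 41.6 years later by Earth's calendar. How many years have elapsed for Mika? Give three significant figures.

γ = 1/√(1 − (21/29)²) = 29/20 = 1.450
Mika's clock measures proper time along the trip: τ = Δt/γ = 41.6/1.450 years.

τ = 28.7 years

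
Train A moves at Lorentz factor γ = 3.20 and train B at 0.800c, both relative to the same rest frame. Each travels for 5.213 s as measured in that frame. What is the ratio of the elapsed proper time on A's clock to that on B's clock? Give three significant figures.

A: γ = 3.20. B: γ = 1/√(1 − 0.800²) = 5/3 ≈ 1.667.
τ_A/τ_B = γ_B/γ_A = 1.667/3.200 = 0.5208, so τ_A/τ_B = 0.5208.

τ_A/τ_B = 0.521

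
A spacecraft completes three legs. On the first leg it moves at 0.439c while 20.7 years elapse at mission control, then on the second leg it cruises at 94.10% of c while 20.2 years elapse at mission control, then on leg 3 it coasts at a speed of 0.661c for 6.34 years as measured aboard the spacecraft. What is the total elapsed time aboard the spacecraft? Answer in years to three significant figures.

τ = 31.8 years

Leg 1: γ = 1/√(1 − 0.439²) = 1/√0.8073 = 1.113; τ_1 = 20.7/1.113 = 18.60 years.
Leg 2: β = 0.9410; γ = 1/√(1 − 0.9410²) = 1/√0.1145 = 2.955; τ_2 = 20.2/2.955 = 6.836 years.
Leg 3: 6.34 years is already measured aboard the spacecraft.
Total: 18.60 + 6.836 + 6.340 years.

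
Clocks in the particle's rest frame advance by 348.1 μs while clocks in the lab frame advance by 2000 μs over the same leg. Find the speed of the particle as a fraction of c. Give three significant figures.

The proper time is measured in the particle's rest frame (both events occur at the particle's location); Δt is measured in the lab frame. γ = Δt/τ = 2000/348.1 = 5.745.
β = √(1 − 1/γ²) = √(1 − 0.03029) = √0.9697

v = 0.985c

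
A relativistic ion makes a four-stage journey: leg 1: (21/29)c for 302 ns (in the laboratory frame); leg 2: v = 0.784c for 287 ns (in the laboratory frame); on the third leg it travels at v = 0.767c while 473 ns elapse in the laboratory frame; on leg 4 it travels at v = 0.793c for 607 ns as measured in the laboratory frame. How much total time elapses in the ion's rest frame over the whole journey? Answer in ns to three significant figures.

τ = 1060 ns

Leg 1: γ = 1/√(1 − (21/29)²) = 29/20 = 1.450; τ_1 = 302/1.450 = 208.3 ns.
Leg 2: γ = 1/√(1 − 0.784²) = 1/√0.3853 = 1.611; τ_2 = 287/1.611 = 178.2 ns.
Leg 3: γ = 1/√(1 − 0.767²) = 1/√0.4117 = 1.558; τ_3 = 473/1.558 = 303.5 ns.
Leg 4: γ = 1/√(1 − 0.793²) = 1/√0.3712 = 1.641; τ_4 = 607/1.641 = 369.8 ns.
Total: 208.3 + 178.2 + 303.5 + 369.8 ns.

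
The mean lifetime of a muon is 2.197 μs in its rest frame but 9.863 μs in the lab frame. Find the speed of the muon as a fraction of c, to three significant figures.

γ = Δt/τ₀ = 9.863/2.197 = 4.489
β = √(1 − 1/γ²) = √(1 − 0.04962) = √0.9504

β = 0.975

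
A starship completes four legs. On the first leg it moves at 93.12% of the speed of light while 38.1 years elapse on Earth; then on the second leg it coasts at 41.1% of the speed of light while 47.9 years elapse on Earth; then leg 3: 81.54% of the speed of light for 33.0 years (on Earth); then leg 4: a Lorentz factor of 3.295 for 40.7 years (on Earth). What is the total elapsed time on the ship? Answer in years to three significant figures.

τ = 89.0 years

Leg 1: β = 0.9312; γ = 1/√(1 − 0.9312²) = 1/√0.1329 = 2.743; τ_1 = 38.1/2.743 = 13.89 years.
Leg 2: β = 0.411; γ = 1/√(1 − 0.411²) = 1/√0.8311 = 1.097; τ_2 = 47.9/1.097 = 43.67 years.
Leg 3: β = 0.8154; γ = 1/√(1 − 0.8154²) = 1/√0.3351 = 1.727; τ_3 = 33.0/1.727 = 19.10 years.
Leg 4: γ = 3.295; τ_4 = 40.7/3.295 = 12.35 years.
Total: 13.89 + 43.67 + 19.10 + 12.35 years.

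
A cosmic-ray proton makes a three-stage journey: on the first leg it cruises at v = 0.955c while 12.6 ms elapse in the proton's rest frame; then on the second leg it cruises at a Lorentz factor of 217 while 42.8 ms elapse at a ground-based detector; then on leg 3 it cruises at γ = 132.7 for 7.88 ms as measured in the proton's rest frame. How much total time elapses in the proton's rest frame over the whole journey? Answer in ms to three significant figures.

Leg 1: 12.6 ms is already measured in the proton's rest frame.
Leg 2: γ = 217; τ_2 = 42.8/217.0 = 0.1972 ms.
Leg 3: 7.88 ms is already measured in the proton's rest frame.
Total: 12.60 + 0.1972 + 7.880 ms.

τ = 20.7 ms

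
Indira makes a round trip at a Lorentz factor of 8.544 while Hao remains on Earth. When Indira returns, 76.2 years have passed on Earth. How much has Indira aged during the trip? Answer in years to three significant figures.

τ = 8.92 years

γ = 8.544
Indira's clock measures proper time along the trip: τ = Δt/γ = 76.2/8.544 years.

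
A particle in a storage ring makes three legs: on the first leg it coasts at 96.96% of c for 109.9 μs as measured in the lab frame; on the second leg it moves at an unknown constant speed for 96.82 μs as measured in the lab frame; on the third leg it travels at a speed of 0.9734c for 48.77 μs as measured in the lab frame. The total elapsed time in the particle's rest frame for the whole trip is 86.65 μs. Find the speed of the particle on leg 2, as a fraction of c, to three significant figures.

Leg 1: β = 0.9696; γ = 1/√(1 − 0.9696²) = 1/√0.05988 = 4.087; τ_1 = 109.9/4.087 = 26.89 μs.
Leg 2: speed unknown; τ_2 = 96.82/γ_2.
Leg 3: γ = 1/√(1 − 0.9734²) = 1/√0.05249 = 4.365; τ_3 = 48.77/4.365 = 11.17 μs.
Total proper time: 26.89 + τ_2 + 11.17 = 86.65, so τ_2 = 86.65 − 38.07 = 48.58 μs.
γ_2 = 96.82/48.58 = 1.993; β = √(1 − 1/γ²) = √0.7482.

β = 0.865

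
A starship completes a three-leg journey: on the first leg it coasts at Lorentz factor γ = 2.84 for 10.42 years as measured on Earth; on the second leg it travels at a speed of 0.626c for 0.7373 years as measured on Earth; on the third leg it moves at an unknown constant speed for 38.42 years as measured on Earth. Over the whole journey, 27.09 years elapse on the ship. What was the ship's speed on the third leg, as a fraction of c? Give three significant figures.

Leg 1: γ = 2.84; τ_1 = 10.42/2.840 = 3.669 years.
Leg 2: γ = 1/√(1 − 0.626²) = 1/√0.6081 = 1.282; τ_2 = 0.7373/1.282 = 0.5750 years.
Leg 3: speed unknown; τ_3 = 38.42/γ_3.
Total proper time: 3.669 + 0.5750 + τ_3 = 27.09, so τ_3 = 27.09 − 4.244 = 22.85 years.
γ_3 = 38.42/22.85 = 1.682; β = √(1 − 1/γ²) = √0.6464.

β = 0.804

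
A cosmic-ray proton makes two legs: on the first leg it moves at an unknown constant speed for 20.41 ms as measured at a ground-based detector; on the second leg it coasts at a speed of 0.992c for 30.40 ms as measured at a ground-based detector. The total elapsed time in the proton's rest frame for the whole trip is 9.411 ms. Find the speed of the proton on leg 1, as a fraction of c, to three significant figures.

β = 0.962

Leg 1: speed unknown; τ_1 = 20.41/γ_1.
Leg 2: γ = 1/√(1 − 0.992²) = 1/√0.01594 = 7.922; τ_2 = 30.40/7.922 = 3.838 ms.
Total proper time: τ_1 + 3.838 = 9.411, so τ_1 = 9.411 − 3.838 = 5.573 ms.
γ_1 = 20.41/5.573 = 3.662; β = √(1 − 1/γ²) = √0.9254.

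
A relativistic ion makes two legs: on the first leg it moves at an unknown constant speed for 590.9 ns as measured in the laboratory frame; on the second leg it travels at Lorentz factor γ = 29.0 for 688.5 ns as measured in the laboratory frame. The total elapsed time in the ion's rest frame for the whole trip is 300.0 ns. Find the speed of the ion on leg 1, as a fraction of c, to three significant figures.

Leg 1: speed unknown; τ_1 = 590.9/γ_1.
Leg 2: γ = 29.0; τ_2 = 688.5/29.00 = 23.74 ns.
Total proper time: τ_1 + 23.74 = 300.0, so τ_1 = 300.0 − 23.74 = 276.3 ns.
γ_1 = 590.9/276.3 = 2.139; β = √(1 − 1/γ²) = √0.7814.

β = 0.884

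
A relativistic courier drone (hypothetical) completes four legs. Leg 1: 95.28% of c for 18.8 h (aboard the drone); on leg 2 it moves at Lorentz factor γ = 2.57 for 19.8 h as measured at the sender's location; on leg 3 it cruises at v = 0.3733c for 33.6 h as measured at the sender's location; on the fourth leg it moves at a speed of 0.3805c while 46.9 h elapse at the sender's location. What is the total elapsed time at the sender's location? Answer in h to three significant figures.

Δt = 162 h

Leg 1: β = 0.9528; γ = 1/√(1 − 0.9528²) = 1/√0.09217 = 3.294; Δt_1 = 3.294 × 18.8 = 61.92 h.
Leg 2: 19.8 h is already measured at the sender's location.
Leg 3: 33.6 h is already measured at the sender's location.
Leg 4: 46.9 h is already measured at the sender's location.
Total: 61.92 + 19.80 + 33.60 + 46.90 h.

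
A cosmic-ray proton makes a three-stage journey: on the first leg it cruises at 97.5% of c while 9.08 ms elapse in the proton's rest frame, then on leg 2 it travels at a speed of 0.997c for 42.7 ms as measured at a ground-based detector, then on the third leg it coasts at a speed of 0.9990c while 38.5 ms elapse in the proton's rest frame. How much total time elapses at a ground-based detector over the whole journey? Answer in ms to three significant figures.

Leg 1: β = 0.975; γ = 1/√(1 − 0.975²) = 1/√0.04938 = 4.500; Δt_1 = 4.500 × 9.08 = 40.86 ms.
Leg 2: 42.7 ms is already measured at a ground-based detector.
Leg 3: γ = 1/√(1 − 0.9990²) = 1/√0.001999 = 22.37; Δt_3 = 22.37 × 38.5 = 861.1 ms.
Total: 40.86 + 42.70 + 861.1 ms.

Δt = 945 ms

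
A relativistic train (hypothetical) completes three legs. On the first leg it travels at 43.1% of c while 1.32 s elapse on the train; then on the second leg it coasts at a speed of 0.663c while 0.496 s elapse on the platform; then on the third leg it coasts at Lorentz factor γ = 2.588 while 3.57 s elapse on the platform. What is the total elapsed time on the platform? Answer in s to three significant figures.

Δt = 5.53 s

Leg 1: β = 0.431; γ = 1/√(1 − 0.431²) = 1/√0.8142 = 1.108; Δt_1 = 1.108 × 1.32 = 1.463 s.
Leg 2: 0.496 s is already measured on the platform.
Leg 3: 3.57 s is already measured on the platform.
Total: 1.463 + 0.4960 + 3.570 s.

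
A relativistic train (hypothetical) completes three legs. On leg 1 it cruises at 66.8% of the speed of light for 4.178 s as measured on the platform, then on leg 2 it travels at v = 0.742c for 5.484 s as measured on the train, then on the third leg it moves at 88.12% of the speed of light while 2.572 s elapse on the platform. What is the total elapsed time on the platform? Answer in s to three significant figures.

Leg 1: 4.178 s is already measured on the platform.
Leg 2: γ = 1/√(1 − 0.742²) = 1/√0.4494 = 1.492; Δt_2 = 1.492 × 5.484 = 8.180 s.
Leg 3: 2.572 s is already measured on the platform.
Total: 4.178 + 8.180 + 2.572 s.

Δt = 14.9 s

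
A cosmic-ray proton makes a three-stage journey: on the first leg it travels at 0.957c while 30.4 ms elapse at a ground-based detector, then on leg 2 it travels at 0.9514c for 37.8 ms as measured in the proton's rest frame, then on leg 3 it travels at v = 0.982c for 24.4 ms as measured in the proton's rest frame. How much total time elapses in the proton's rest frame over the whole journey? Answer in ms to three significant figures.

Leg 1: γ = 1/√(1 − 0.957²) = 1/√0.08415 = 3.447; τ_1 = 30.4/3.447 = 8.819 ms.
Leg 2: 37.8 ms is already measured in the proton's rest frame.
Leg 3: 24.4 ms is already measured in the proton's rest frame.
Total: 8.819 + 37.80 + 24.40 ms.

τ = 71.0 ms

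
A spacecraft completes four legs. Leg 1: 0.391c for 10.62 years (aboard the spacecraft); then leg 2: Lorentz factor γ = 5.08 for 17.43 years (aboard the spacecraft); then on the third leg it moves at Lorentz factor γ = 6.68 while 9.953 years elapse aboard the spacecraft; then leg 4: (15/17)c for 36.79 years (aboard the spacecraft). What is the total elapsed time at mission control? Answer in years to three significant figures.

Δt = 245 years

Leg 1: γ = 1/√(1 − 0.391²) = 1/√0.8471 = 1.086; Δt_1 = 1.086 × 10.62 = 11.54 years.
Leg 2: γ = 5.08; Δt_2 = 5.080 × 17.43 = 88.54 years.
Leg 3: γ = 6.68; Δt_3 = 6.680 × 9.953 = 66.49 years.
Leg 4: γ = 1/√(1 − (15/17)²) = 17/8 = 2.125; Δt_4 = 2.125 × 36.79 = 78.18 years.
Total: 11.54 + 88.54 + 66.49 + 78.18 years.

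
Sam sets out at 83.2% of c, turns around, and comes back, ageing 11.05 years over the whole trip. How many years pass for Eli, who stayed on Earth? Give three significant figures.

β = 0.832; γ = 1/√(1 − 0.832²) = 1/√0.3078 = 1.803
Earth-frame duration is the dilated interval: Δt = γτ = 1.803 × 11.05 years.

Δt = 19.9 years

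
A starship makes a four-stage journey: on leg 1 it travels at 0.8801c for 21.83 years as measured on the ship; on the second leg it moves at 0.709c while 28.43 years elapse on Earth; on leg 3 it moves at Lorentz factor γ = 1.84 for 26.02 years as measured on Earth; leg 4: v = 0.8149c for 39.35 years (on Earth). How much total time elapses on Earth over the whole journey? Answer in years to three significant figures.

Δt = 140 years

Leg 1: γ = 1/√(1 − 0.8801²) = 1/√0.2254 = 2.106; Δt_1 = 2.106 × 21.83 = 45.98 years.
Leg 2: 28.43 years is already measured on Earth.
Leg 3: 26.02 years is already measured on Earth.
Leg 4: 39.35 years is already measured on Earth.
Total: 45.98 + 28.43 + 26.02 + 39.35 years.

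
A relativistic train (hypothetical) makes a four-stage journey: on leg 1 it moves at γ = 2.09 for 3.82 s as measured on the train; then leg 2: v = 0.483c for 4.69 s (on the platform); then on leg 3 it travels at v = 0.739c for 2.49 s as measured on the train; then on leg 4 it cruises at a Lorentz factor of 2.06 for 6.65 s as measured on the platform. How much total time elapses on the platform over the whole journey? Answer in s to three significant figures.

Leg 1: γ = 2.09; Δt_1 = 2.090 × 3.82 = 7.984 s.
Leg 2: 4.69 s is already measured on the platform.
Leg 3: γ = 1/√(1 − 0.739²) = 1/√0.4539 = 1.484; Δt_3 = 1.484 × 2.49 = 3.696 s.
Leg 4: 6.65 s is already measured on the platform.
Total: 7.984 + 4.690 + 3.696 + 6.650 s.

Δt = 23.0 s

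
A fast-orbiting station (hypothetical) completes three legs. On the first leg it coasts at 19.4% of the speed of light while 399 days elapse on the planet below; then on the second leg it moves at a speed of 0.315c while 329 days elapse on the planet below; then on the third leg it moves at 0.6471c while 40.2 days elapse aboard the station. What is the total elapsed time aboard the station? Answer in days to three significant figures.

Leg 1: β = 0.194; γ = 1/√(1 − 0.194²) = 1/√0.9624 = 1.019; τ_1 = 399/1.019 = 391.4 days.
Leg 2: γ = 1/√(1 − 0.315²) = 1/√0.9008 = 1.054; τ_2 = 329/1.054 = 312.3 days.
Leg 3: 40.2 days is already measured aboard the station.
Total: 391.4 + 312.3 + 40.20 days.

τ = 744 days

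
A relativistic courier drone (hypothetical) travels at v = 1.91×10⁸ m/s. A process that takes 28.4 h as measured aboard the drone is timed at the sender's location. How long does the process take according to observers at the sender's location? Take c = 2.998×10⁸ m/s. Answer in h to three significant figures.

β = 1.91×10⁸/2.998×10⁸ = 0.6371; γ = 1/√(1 − 0.6371²) = 1.297
The interval measured aboard the drone is the proper time (both events occur at the same place in that frame); the lab-frame interval is Δt = γτ = 1.297 × 28.4 h.

Δt = 36.8 h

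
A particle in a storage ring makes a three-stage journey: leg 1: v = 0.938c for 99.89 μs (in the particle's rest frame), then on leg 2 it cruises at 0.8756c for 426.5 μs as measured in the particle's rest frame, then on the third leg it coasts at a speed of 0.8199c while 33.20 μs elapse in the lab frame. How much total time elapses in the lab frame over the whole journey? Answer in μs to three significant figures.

Leg 1: γ = 1/√(1 − 0.938²) = 1/√0.1202 = 2.885; Δt_1 = 2.885 × 99.89 = 288.2 μs.
Leg 2: γ = 1/√(1 − 0.8756²) = 1/√0.2333 = 2.070; Δt_2 = 2.070 × 426.5 = 883.0 μs.
Leg 3: 33.20 μs is already measured in the lab frame.
Total: 288.2 + 883.0 + 33.20 μs.

Δt = 1200 μs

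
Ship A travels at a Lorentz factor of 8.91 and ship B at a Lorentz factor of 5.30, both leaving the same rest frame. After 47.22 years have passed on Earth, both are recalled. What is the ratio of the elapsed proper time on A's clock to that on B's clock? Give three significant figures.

A: γ = 8.91. B: γ = 5.30.
τ_A/τ_B = γ_B/γ_A = 5.300/8.910 = 0.5948, so τ_A/τ_B = 0.5948.

τ_A/τ_B = 0.595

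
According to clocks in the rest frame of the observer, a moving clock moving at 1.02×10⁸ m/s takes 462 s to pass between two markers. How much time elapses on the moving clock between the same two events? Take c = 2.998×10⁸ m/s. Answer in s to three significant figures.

τ = 434 s

β = 1.02×10⁸/2.998×10⁸ = 0.3402; γ = 1/√(1 − 0.3402²) = 1.063
The interval measured in the rest frame of the observer is the dilated one; the clock on the moving clock measures the proper time τ = Δt/γ = 462/1.063 s.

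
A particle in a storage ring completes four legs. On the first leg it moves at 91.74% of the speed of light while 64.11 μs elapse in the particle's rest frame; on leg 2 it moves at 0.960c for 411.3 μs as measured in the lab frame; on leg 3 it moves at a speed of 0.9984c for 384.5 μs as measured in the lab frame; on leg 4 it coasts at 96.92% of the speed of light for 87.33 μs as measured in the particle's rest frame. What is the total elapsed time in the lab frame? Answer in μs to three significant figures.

Leg 1: β = 0.9174; γ = 1/√(1 − 0.9174²) = 1/√0.1584 = 2.513; Δt_1 = 2.513 × 64.11 = 161.1 μs.
Leg 2: 411.3 μs is already measured in the lab frame.
Leg 3: 384.5 μs is already measured in the lab frame.
Leg 4: β = 0.9692; γ = 1/√(1 − 0.9692²) = 1/√0.06065 = 4.061; Δt_4 = 4.061 × 87.33 = 354.6 μs.
Total: 161.1 + 411.3 + 384.5 + 354.6 μs.

Δt = 1310 μs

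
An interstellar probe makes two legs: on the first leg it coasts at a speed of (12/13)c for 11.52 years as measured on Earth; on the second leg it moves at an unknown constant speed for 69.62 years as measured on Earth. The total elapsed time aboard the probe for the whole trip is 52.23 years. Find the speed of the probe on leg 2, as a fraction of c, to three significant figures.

β = 0.727

Leg 1: γ = 1/√(1 − (12/13)²) = 13/5 = 2.600; τ_1 = 11.52/2.600 = 4.431 years.
Leg 2: speed unknown; τ_2 = 69.62/γ_2.
Total proper time: 4.431 + τ_2 = 52.23, so τ_2 = 52.23 − 4.431 = 47.80 years.
γ_2 = 69.62/47.80 = 1.457; β = √(1 − 1/γ²) = √0.5286.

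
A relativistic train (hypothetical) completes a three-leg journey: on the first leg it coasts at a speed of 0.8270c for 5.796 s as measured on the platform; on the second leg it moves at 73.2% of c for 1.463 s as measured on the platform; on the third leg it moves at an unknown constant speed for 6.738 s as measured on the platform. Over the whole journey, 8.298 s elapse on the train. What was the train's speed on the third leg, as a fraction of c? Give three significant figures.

β = 0.800

Leg 1: γ = 1/√(1 − 0.8270²) = 1/√0.3161 = 1.779; τ_1 = 5.796/1.779 = 3.259 s.
Leg 2: β = 0.732; γ = 1/√(1 − 0.732²) = 1/√0.4642 = 1.468; τ_2 = 1.463/1.468 = 0.9967 s.
Leg 3: speed unknown; τ_3 = 6.738/γ_3.
Total proper time: 3.259 + 0.9967 + τ_3 = 8.298, so τ_3 = 8.298 − 4.255 = 4.043 s.
γ_3 = 6.738/4.043 = 1.667; β = √(1 − 1/γ²) = √0.6400.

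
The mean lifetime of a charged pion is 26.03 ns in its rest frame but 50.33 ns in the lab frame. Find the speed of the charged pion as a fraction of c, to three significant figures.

β = 0.856

γ = Δt/τ₀ = 50.33/26.03 = 1.934
β = √(1 − 1/γ²) = √(1 − 0.2675) = √0.7325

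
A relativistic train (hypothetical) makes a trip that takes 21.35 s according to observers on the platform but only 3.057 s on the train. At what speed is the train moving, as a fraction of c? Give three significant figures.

The proper time is measured on the train (both events occur at the train's location); Δt is measured on the platform. γ = Δt/τ = 21.35/3.057 = 6.984.
β = √(1 − 1/γ²) = √(1 − 0.02050) = √0.9795

β = 0.990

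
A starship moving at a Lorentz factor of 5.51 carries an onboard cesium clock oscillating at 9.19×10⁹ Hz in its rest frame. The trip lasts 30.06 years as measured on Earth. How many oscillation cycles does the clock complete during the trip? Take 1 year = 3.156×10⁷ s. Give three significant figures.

N = 1.58×10¹⁸

γ = 5.51
The oscillator's own cycle count is N = f × τ where τ is the proper time on the ship. τ = Δt/γ = 30.06/5.510 = 5.456 years = 1.722×10⁸ s.
N = 9.19×10⁹ × 1.722×10⁸ = 1.582×10¹⁸.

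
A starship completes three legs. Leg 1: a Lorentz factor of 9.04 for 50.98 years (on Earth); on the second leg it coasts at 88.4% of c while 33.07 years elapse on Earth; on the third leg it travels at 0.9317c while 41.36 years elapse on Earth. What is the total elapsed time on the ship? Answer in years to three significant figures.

Leg 1: γ = 9.04; τ_1 = 50.98/9.040 = 5.639 years.
Leg 2: β = 0.884; γ = 1/√(1 − 0.884²) = 1/√0.2185 = 2.139; τ_2 = 33.07/2.139 = 15.46 years.
Leg 3: γ = 1/√(1 − 0.9317²) = 1/√0.1319 = 2.753; τ_3 = 41.36/2.753 = 15.02 years.
Total: 5.639 + 15.46 + 15.02 years.

τ = 36.1 years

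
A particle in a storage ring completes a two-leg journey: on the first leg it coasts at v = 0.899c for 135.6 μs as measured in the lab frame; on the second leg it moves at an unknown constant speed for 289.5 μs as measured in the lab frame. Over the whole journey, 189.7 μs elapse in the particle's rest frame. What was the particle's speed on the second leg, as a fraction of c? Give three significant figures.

Leg 1: γ = 1/√(1 − 0.899²) = 1/√0.1918 = 2.283; τ_1 = 135.6/2.283 = 59.39 μs.
Leg 2: speed unknown; τ_2 = 289.5/γ_2.
Total proper time: 59.39 + τ_2 = 189.7, so τ_2 = 189.7 − 59.39 = 130.3 μs.
γ_2 = 289.5/130.3 = 2.222; β = √(1 − 1/γ²) = √0.7974.

β = 0.893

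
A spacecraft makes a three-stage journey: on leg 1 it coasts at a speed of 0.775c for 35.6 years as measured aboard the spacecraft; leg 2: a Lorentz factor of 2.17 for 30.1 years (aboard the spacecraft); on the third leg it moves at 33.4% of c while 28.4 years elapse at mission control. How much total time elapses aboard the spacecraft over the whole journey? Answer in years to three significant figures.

Leg 1: 35.6 years is already measured aboard the spacecraft.
Leg 2: 30.1 years is already measured aboard the spacecraft.
Leg 3: β = 0.334; γ = 1/√(1 − 0.334²) = 1/√0.8884 = 1.061; τ_3 = 28.4/1.061 = 26.77 years.
Total: 35.60 + 30.10 + 26.77 years.

τ = 92.5 years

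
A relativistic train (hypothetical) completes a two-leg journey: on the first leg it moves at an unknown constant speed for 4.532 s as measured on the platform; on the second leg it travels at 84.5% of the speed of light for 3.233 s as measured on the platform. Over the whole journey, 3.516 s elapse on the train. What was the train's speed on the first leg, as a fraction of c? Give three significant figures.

β = 0.919

Leg 1: speed unknown; τ_1 = 4.532/γ_1.
Leg 2: β = 0.845; γ = 1/√(1 − 0.845²) = 1/√0.2860 = 1.870; τ_2 = 3.233/1.870 = 1.729 s.
Total proper time: τ_1 + 1.729 = 3.516, so τ_1 = 3.516 − 1.729 = 1.787 s.
γ_1 = 4.532/1.787 = 2.536; β = √(1 − 1/γ²) = √0.8445.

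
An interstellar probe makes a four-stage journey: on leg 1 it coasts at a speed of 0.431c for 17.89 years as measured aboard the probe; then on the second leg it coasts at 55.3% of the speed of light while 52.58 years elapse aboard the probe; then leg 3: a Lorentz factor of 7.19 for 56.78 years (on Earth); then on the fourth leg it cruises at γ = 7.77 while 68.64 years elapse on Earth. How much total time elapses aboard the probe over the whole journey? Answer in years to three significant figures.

τ = 87.2 years

Leg 1: 17.89 years is already measured aboard the probe.
Leg 2: 52.58 years is already measured aboard the probe.
Leg 3: γ = 7.19; τ_3 = 56.78/7.190 = 7.897 years.
Leg 4: γ = 7.77; τ_4 = 68.64/7.770 = 8.834 years.
Total: 17.89 + 52.58 + 7.897 + 8.834 years.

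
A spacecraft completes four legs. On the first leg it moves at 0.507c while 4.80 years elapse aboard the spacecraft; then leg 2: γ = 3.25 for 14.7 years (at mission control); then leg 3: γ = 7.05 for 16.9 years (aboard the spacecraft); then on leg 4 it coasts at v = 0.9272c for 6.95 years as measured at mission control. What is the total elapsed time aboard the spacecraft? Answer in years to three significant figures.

τ = 28.8 years

Leg 1: 4.80 years is already measured aboard the spacecraft.
Leg 2: γ = 3.25; τ_2 = 14.7/3.250 = 4.523 years.
Leg 3: 16.9 years is already measured aboard the spacecraft.
Leg 4: γ = 1/√(1 − 0.9272²) = 1/√0.1403 = 2.670; τ_4 = 6.95/2.670 = 2.603 years.
Total: 4.800 + 4.523 + 16.90 + 2.603 years.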